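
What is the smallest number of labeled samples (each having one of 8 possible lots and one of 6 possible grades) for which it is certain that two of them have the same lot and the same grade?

49

There are 8 × 6 = 48 (lot, grade) combinations acting as pigeonholes.
With 48 labeled samples we could place one in each, avoiding any repeat.
One more forces some (lot, grade) pair to hold 2, so 48 + 1 = 49.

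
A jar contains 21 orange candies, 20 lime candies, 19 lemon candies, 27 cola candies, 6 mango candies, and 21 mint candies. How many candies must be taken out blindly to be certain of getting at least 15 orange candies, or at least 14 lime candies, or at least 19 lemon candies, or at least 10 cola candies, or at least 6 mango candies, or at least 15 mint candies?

Each of the 6 flavors has its own threshold; avoid all of them simultaneously.
The worst case stops just short of every target: 14 orange, 13 lime, 18 lemon, 9 cola, 5 mango, 14 mint — 14 + 13 + 18 + 9 + 5 + 14 = 73 candies.
One more candy must push some flavor to its target, so 73 + 1 = 74.

74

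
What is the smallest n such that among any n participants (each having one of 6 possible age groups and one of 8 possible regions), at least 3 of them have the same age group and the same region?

There are 6 × 8 = 48 (age group, region) combinations acting as pigeonholes.
With 48 × 2 = 96 participants we could place exactly 2 in each, with no (age group, region) pair reaching 3.
One more forces some (age group, region) pair to hold 3, so 96 + 1 = 97.

97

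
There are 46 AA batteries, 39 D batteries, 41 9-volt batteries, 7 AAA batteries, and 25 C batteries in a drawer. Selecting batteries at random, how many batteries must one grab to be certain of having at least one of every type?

152

The hardest type to obtain is AAA: we could draw every other battery first — 158 − 7 = 151 batteries — without a single AAA one.
The next draw must be AAA, so 151 + 1 = 152.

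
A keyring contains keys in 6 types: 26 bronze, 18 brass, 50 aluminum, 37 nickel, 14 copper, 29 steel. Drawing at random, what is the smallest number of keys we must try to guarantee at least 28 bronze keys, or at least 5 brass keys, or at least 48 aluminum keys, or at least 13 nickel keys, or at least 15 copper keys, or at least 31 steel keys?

133

Each of the 6 types has its own threshold; avoid all of them simultaneously.
The worst case stops just short of every target: all 26 bronze, 4 brass, 47 aluminum, 12 nickel, 14 copper, all 29 steel — 26 + 4 + 47 + 12 + 14 + 29 = 132 keys.
One more key must push some type to its target, so 132 + 1 = 133.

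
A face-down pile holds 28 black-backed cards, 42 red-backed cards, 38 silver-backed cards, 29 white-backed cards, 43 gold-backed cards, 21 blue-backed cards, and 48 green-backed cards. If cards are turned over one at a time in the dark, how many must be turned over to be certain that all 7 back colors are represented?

The hardest back color to obtain is blue-backed: we could draw every other card first — 249 − 21 = 228 cards — without a single blue-backed one.
The next draw must be blue-backed, so 228 + 1 = 229.

229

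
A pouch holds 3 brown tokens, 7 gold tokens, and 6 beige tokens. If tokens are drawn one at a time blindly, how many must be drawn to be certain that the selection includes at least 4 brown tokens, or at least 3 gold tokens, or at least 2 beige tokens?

The worst case stops just short of every target: 3 brown, 2 gold, 1 beige — 3 + 2 + 1 = 6 tokens.
One more token must push some color to its target, so 6 + 1 = 7.

7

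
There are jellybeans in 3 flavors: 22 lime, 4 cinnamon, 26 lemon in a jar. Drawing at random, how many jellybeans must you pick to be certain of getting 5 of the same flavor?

The worst case takes 4 jellybeans of each flavor without reaching 5 of any: 3 × 4 = 12.
The next jellybean must bring some flavor to 5, so 12 + 1 = 13.

13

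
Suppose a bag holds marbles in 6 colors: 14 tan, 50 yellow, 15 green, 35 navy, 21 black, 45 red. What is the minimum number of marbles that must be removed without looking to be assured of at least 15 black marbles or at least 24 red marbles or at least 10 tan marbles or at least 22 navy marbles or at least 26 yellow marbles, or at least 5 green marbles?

97

Each of the 6 colors has its own threshold; avoid all of them simultaneously.
The worst case stops just short of every target: 9 tan, 25 yellow, 4 green, 21 navy, 14 black, 23 red — 9 + 25 + 4 + 21 + 14 + 23 = 96 marbles.
One more marble must push some color to its target, so 96 + 1 = 97.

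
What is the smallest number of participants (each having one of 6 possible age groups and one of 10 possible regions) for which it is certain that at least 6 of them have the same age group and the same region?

There are 6 × 10 = 60 (age group, region) combinations acting as pigeonholes.
With 60 × 5 = 300 participants we could place exactly 5 in each, with no (age group, region) pair reaching 6.
One more forces some (age group, region) pair to hold 6, so 300 + 1 = 301.

301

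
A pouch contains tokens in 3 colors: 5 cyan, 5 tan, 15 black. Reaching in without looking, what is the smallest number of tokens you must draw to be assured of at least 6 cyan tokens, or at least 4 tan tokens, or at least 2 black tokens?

10

The worst case stops just short of every target: 5 cyan, 3 tan, 1 black — 5 + 3 + 1 = 9 tokens.
One more token must push some color to its target, so 9 + 1 = 10.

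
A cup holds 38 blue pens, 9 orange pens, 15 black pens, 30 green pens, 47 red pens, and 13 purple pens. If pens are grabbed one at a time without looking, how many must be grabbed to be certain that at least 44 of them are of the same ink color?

149

Treat the 6 ink colors as pigeonholes.
In the worst case we take at most 43 of each ink color, but all 38 blue, all 9 orange, all 15 black, all 30 green, and all 13 purple (fewer than 43), giving 38 + 9 + 15 + 30 + 43 + 13 = 148.
One more pen then forces some ink color to 44, so 148 + 1 = 149.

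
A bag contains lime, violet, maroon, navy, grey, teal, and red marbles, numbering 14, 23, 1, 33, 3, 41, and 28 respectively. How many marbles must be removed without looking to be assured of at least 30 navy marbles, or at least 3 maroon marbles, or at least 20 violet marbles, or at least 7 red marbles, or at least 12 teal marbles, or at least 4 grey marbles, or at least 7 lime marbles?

Each of the 7 colors has its own threshold; avoid all of them simultaneously.
The worst case stops just short of every target: 6 lime, 19 violet, all 1 maroon, 29 navy, 3 grey, 11 teal, 6 red — 6 + 19 + 1 + 29 + 3 + 11 + 6 = 75 marbles.
One more marble must push some color to its target, so 75 + 1 = 76.

76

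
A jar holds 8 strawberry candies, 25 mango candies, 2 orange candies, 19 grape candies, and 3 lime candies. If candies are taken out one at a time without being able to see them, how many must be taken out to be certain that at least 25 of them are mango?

57

To avoid mango candies as long as possible, exhaust the other 4 flavors first.
The worst case draws every non-mango candy first: 8 + 2 + 19 + 3 = 32.
The next 25 draws are then forced to be mango, giving 32 + 25 = 57.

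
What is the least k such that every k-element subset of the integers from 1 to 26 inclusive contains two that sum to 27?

Partition {1, …, 26} into 13 pairs: {1,26}, {2,25}, …, {13,14}.
Choosing 13 integers — say the integers 1 through 13 — takes one from each pair and avoids the property.
Choosing 14 forces two into the same pair by pigeonhole, and those sum to 27. So 14.

14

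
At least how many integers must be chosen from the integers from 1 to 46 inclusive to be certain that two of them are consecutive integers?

Partition {1, …, 46} into 23 pairs: {1,2}, {3,4}, …, {45,46}.
Choosing 23 integers — say the 23 even numbers 2, 4, …, 46 — takes one from each pair and avoids the property.
Choosing 24 forces two into the same pair by pigeonhole, and those are consecutive. So 24.

24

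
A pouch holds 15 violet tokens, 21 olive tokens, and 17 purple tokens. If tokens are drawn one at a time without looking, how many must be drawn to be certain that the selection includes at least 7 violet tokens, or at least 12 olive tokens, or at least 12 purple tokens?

29

Each of the 3 colors has its own threshold; avoid all of them simultaneously.
The worst case stops just short of every target: 6 violet, 11 olive, 11 purple — 6 + 11 + 11 = 28 tokens.
One more token must push some color to its target, so 28 + 1 = 29.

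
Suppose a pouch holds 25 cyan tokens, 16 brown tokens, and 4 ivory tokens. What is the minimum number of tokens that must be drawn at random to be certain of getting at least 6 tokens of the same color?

15

Treat the 3 colors as pigeonholes.
In the worst case we take at most 5 of each color, but all 4 ivory (fewer than 5), giving 5 + 5 + 4 = 14.
One more token then forces some color to 6, so 14 + 1 = 15.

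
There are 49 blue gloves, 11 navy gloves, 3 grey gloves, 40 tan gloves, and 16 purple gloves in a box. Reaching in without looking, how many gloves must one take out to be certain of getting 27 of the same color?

83

In the worst case we take at most 26 of each color, but all 11 navy, all 3 grey, and all 16 purple (fewer than 26), giving 26 + 11 + 3 + 26 + 16 = 82.
One more glove then forces some color to 27, so 82 + 1 = 83.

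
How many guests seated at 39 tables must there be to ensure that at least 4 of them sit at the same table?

118

There are 39 tables acting as pigeonholes.
With 39 × 3 = 117 guests we could place exactly 3 in each, with no class reaching 4.
One more forces some class to hold 4, so 117 + 1 = 118.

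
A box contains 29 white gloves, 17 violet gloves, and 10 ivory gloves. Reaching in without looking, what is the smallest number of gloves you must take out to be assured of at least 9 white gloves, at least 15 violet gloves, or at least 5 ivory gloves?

27

The worst case stops just short of every target: 8 white, 14 violet, 4 ivory — 8 + 14 + 4 = 26 gloves.
One more glove must push some color to its target, so 26 + 1 = 27.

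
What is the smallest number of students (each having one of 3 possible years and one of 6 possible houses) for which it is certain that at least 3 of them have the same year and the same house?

There are 3 × 6 = 18 (year, house) combinations acting as pigeonholes.
With 18 × 2 = 36 students we could place exactly 2 in each, with no (year, house) pair reaching 3.
One more forces some (year, house) pair to hold 3, so 36 + 1 = 37.

37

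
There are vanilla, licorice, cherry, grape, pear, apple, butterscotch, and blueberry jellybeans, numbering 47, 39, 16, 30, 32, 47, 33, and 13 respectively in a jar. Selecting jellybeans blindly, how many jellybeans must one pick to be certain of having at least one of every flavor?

The hardest flavor to obtain is blueberry: we could draw every other jellybean first — 257 − 13 = 244 jellybeans — without a single blueberry one.
The next draw must be blueberry, so 244 + 1 = 245.

245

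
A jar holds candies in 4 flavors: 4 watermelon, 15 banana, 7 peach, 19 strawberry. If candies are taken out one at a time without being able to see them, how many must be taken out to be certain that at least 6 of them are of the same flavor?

20

In the worst case we take at most 5 of each flavor, but all 4 watermelon (fewer than 5), giving 4 + 5 + 5 + 5 = 19.
One more candy then forces some flavor to 6, so 19 + 1 = 20.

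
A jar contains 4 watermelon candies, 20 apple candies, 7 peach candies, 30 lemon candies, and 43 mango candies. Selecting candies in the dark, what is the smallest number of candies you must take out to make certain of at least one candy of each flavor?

101

The hardest flavor to obtain is watermelon: we could draw every other candy first — 104 − 4 = 100 candies — without a single watermelon one.
The next draw must be watermelon, so 100 + 1 = 101.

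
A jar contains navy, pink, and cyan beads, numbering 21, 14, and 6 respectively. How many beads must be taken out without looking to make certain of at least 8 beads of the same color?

Treat the 3 colors as pigeonholes.
In the worst case we take at most 7 of each color, but all 6 cyan (fewer than 7), giving 7 + 7 + 6 = 20.
One more bead then forces some color to 8, so 20 + 1 = 21.

21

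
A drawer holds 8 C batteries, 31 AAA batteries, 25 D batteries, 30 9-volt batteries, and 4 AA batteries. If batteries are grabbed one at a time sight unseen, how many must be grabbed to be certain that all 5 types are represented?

95

The hardest type to obtain is AA: we could draw every other battery first — 98 − 4 = 94 batteries — without a single AA one.
The next draw must be AA, so 94 + 1 = 95.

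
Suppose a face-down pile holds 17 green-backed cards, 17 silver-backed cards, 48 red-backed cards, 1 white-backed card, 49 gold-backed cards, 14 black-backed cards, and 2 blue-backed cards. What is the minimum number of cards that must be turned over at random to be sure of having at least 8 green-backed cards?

To avoid green-backed cards as long as possible, exhaust the other 6 back colors first.
The worst case draws every non-green-backed card first: 17 + 48 + 1 + 49 + 14 + 2 = 131.
The next 8 draws are then forced to be green-backed, giving 131 + 8 = 139.

139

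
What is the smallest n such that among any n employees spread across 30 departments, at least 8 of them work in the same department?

211

There are 30 departments acting as pigeonholes.
With 30 × 7 = 210 employees we could place exactly 7 in each, with no class reaching 8.
One more forces some class to hold 8, so 210 + 1 = 211.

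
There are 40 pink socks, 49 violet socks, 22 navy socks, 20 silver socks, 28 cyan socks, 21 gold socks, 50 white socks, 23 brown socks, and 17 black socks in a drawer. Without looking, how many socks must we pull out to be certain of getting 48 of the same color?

Treat the 9 colors as pigeonholes.
In the worst case we take at most 47 of each color, but all 40 pink, all 22 navy, all 20 silver, all 28 cyan, all 21 gold, all 23 brown, and all 17 black (fewer than 47), giving 40 + 47 + 22 + 20 + 28 + 21 + 47 + 23 + 17 = 265.
One more sock then forces some color to 48, so 265 + 1 = 266.

266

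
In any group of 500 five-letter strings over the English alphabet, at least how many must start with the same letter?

The 500 five-letter strings over the English alphabet fall into 26 possible first letters.
If each of the 26 possible first letters held at most 19, the total would be at most 26 × 19 = 494 < 500, a contradiction.
So at least one holds ⌈500/26⌉ = 20.

20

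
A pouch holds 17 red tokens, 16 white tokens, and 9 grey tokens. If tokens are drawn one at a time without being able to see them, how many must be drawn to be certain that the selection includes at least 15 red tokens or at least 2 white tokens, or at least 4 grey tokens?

19

Each of the 3 colors has its own threshold; avoid all of them simultaneously.
The worst case stops just short of every target: 14 red, 1 white, 3 grey — 14 + 1 + 3 = 18 tokens.
One more token must push some color to its target, so 18 + 1 = 19.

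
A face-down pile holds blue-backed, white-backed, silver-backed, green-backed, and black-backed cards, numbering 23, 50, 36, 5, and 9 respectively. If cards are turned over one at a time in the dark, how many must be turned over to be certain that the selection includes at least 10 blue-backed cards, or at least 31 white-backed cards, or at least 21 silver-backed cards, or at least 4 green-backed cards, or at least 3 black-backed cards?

65

The worst case stops just short of every target: 9 blue-backed, 30 white-backed, 20 silver-backed, 3 green-backed, 2 black-backed — 9 + 30 + 20 + 3 + 2 = 64 cards.
One more card must push some back color to its target, so 64 + 1 = 65.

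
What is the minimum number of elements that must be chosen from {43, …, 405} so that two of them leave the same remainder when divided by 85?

86

Use the pigeonhole principle on residue classes: group the integers by remainder mod 85; there are 85 residue classes, each nonempty in this range.
Choosing one from each class (85 integers) avoids any shared remainder.
One more choice must repeat a class, so two differ by a multiple of 85. Hence 85 + 1 = 86.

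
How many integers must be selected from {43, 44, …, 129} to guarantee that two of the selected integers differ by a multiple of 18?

19

Group the integers by remainder mod 18; there are 18 residue classes, each nonempty in this range.
Choosing one from each class (18 integers) avoids any shared remainder.
One more choice must repeat a class, so two differ by a multiple of 18. Hence 18 + 1 = 19.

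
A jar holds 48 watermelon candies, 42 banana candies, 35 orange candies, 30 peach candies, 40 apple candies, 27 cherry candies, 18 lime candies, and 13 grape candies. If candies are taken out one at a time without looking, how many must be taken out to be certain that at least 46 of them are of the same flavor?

Treat the 8 flavors as pigeonholes.
In the worst case we take at most 45 of each flavor, but all 42 banana, all 35 orange, all 30 peach, all 40 apple, all 27 cherry, all 18 lime, and all 13 grape (fewer than 45), giving 45 + 42 + 35 + 30 + 40 + 27 + 18 + 13 = 250.
One more candy then forces some flavor to 46, so 250 + 1 = 251.

251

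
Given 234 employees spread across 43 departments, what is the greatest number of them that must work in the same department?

The 234 employees fall into 43 departments.
If each of the 43 departments held at most 5, the total would be at most 43 × 5 = 215 < 234, a contradiction.
So at least one holds ⌈234/43⌉ = 6.

6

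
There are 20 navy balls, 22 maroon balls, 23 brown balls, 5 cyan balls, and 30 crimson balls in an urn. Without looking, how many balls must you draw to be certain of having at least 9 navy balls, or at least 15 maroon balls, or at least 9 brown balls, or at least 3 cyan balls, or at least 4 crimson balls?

The worst case stops just short of every target: 8 navy, 14 maroon, 8 brown, 2 cyan, 3 crimson — 8 + 14 + 8 + 2 + 3 = 35 balls.
One more ball must push some color to its target, so 35 + 1 = 36.

36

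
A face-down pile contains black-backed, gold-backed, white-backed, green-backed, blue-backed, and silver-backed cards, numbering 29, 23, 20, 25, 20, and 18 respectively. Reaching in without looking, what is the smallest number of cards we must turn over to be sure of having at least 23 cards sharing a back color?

In the worst case we take at most 22 of each back color, but all 20 white-backed, all 20 blue-backed, and all 18 silver-backed (fewer than 22), giving 22 + 22 + 20 + 22 + 20 + 18 = 124.
One more card then forces some back color to 23, so 124 + 1 = 125.

125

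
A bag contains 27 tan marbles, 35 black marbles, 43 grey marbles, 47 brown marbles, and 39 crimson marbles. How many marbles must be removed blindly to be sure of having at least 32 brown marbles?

176

The worst case draws every non-brown marble first: 27 + 35 + 43 + 39 = 144.
The next 32 draws are then forced to be brown, giving 144 + 32 = 176.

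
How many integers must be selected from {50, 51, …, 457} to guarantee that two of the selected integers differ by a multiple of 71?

72

Group the integers by remainder mod 71; there are 71 residue classes, each nonempty in this range.
Choosing one from each class (71 integers) avoids any shared remainder.
One more choice must repeat a class, so two differ by a multiple of 71. Hence 71 + 1 = 72.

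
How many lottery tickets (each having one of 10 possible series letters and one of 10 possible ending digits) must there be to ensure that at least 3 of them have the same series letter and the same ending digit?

201

There are 10 × 10 = 100 (series letter, ending digit) combinations acting as pigeonholes.
With 100 × 2 = 200 lottery tickets we could place exactly 2 in each, with no (series letter, ending digit) pair reaching 3.
One more forces some (series letter, ending digit) pair to hold 3, so 200 + 1 = 201.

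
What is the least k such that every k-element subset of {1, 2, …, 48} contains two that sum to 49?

Partition {1, …, 48} into 24 pairs: {1,48}, {2,47}, …, {24,25}.
Choosing 24 integers — say the integers 1 through 24 — takes one from each pair and avoids the property.
Choosing 25 forces two into the same pair by pigeonhole, and those sum to 49. So 25.

25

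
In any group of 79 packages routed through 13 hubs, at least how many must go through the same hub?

If each of the 13 hubs held at most 6, the total would be at most 13 × 6 = 78 < 79, a contradiction.
So at least one holds ⌈79/13⌉ = 7.

7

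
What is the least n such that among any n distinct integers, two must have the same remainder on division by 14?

15

Two integers differ by a multiple of 14 exactly when they share a remainder mod 14.
There are 14 residue classes mod 14, so 14 integers can all lie in distinct classes.
One more integer must repeat a residue, giving a difference divisible by 14. So n = 14 + 1 = 15.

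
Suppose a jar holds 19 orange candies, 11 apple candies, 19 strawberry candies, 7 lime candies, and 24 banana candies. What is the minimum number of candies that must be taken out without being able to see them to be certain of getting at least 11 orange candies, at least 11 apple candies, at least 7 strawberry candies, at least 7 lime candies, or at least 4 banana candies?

36

The worst case stops just short of every target: 10 orange, 10 apple, 6 strawberry, 6 lime, 3 banana — 10 + 10 + 6 + 6 + 3 = 35 candies.
One more candy must push some flavor to its target, so 35 + 1 = 36.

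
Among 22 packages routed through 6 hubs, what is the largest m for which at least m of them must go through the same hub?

If each of the 6 hubs held at most 3, the total would be at most 6 × 3 = 18 < 22, a contradiction.
So at least one holds ⌈22/6⌉ = 4.

4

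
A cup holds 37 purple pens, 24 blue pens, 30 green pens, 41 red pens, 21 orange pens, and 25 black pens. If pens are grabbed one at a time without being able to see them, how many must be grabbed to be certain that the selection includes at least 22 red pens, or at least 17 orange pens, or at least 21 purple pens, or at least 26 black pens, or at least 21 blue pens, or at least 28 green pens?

Each of the 6 ink colors has its own threshold; avoid all of them simultaneously.
The worst case stops just short of every target: 20 purple, 20 blue, 27 green, 21 red, 16 orange, 25 black — 20 + 20 + 27 + 21 + 16 + 25 = 129 pens.
One more pen must push some ink color to its target, so 129 + 1 = 130.

130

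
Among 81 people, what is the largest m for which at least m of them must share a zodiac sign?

The 81 people fall into 12 zodiac signs.
If each of the 12 zodiac signs held at most 6, the total would be at most 12 × 6 = 72 < 81, a contradiction.
So at least one holds ⌈81/12⌉ = 7.

7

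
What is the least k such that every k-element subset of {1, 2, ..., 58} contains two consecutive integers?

Partition {1, …, 58} into 29 pairs: {1,2}, {3,4}, …, {57,58}.
Choosing 29 integers — say the 29 even numbers 2, 4, …, 58 — takes one from each pair and avoids the property.
Choosing 30 forces two into the same pair by pigeonhole, and those are consecutive. So 30.

30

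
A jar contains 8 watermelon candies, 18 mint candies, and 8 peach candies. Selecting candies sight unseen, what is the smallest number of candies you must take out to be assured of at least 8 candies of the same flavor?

Treat the 3 flavors as pigeonholes.
The worst case takes 7 candies of each flavor without reaching 8 of any: 3 × 7 = 21.
The next candy must bring some flavor to 8, so 21 + 1 = 22.

22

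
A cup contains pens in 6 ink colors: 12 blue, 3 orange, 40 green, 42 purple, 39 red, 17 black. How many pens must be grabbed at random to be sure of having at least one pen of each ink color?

The hardest ink color to obtain is orange: we could draw every other pen first — 153 − 3 = 150 pens — without a single orange one.
The next draw must be orange, so 150 + 1 = 151.

151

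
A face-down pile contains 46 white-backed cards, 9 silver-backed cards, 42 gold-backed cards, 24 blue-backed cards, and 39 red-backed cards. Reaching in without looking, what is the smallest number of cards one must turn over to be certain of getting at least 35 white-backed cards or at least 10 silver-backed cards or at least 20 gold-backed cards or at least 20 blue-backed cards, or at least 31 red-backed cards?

Each of the 5 back colors has its own threshold; avoid all of them simultaneously.
The worst case stops just short of every target: 34 white-backed, 9 silver-backed, 19 gold-backed, 19 blue-backed, 30 red-backed — 34 + 9 + 19 + 19 + 30 = 111 cards.
One more card must push some back color to its target, so 111 + 1 = 112.

112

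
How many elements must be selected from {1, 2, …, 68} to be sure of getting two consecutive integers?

Partition {1, …, 68} into 34 pairs: {1,2}, {3,4}, …, {67,68}.
Choosing 34 integers — say the 34 even numbers 2, 4, …, 68 — takes one from each pair and avoids the property.
Choosing 35 forces two into the same pair by pigeonhole, and those are consecutive. So 35.

35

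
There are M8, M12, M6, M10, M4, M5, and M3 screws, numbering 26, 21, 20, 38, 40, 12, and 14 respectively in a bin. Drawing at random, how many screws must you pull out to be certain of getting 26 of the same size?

143

In the worst case we take at most 25 of each size, but all 21 M12, all 20 M6, all 12 M5, and all 14 M3 (fewer than 25), giving 25 + 21 + 20 + 25 + 25 + 12 + 14 = 142.
One more screw then forces some size to 26, so 142 + 1 = 143.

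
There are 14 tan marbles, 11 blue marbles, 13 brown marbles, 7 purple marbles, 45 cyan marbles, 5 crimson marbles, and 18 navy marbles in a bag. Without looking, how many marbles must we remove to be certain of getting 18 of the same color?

Treat the 7 colors as pigeonholes.
In the worst case we take at most 17 of each color, but all 14 tan, all 11 blue, all 13 brown, all 7 purple, and all 5 crimson (fewer than 17), giving 14 + 11 + 13 + 7 + 17 + 5 + 17 = 84.
One more marble then forces some color to 18, so 84 + 1 = 85.

85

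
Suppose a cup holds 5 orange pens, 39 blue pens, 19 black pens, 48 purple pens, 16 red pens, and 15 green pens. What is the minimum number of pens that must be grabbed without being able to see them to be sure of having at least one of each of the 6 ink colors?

The hardest ink color to obtain is orange: we could draw every other pen first — 142 − 5 = 137 pens — without a single orange one.
The next draw must be orange, so 137 + 1 = 138.

138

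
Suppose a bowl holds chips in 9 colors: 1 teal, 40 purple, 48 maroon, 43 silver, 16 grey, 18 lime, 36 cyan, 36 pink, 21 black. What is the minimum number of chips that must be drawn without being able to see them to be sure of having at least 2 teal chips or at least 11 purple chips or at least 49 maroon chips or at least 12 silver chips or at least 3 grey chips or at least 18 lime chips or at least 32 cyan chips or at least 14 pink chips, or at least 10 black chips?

143

Each of the 9 colors has its own threshold; avoid all of them simultaneously.
The worst case stops just short of every target: 1 teal, 10 purple, 48 maroon, 11 silver, 2 grey, 17 lime, 31 cyan, 13 pink, 9 black — 1 + 10 + 48 + 11 + 2 + 17 + 31 + 13 + 9 = 142 chips.
One more chip must push some color to its target, so 142 + 1 = 143.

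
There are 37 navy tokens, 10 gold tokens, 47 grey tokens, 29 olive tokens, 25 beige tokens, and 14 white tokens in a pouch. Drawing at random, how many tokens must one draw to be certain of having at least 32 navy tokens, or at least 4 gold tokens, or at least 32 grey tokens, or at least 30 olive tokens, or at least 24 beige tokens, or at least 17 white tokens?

132

The worst case stops just short of every target: 31 navy, 3 gold, 31 grey, 29 olive, 23 beige, all 14 white — 31 + 3 + 31 + 29 + 23 + 14 = 131 tokens.
One more token must push some color to its target, so 131 + 1 = 132.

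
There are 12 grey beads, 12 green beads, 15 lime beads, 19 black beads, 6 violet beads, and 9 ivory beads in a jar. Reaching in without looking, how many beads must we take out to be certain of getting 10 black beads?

To avoid black beads as long as possible, exhaust the other 5 colors first.
The worst case draws every non-black bead first: 12 + 12 + 15 + 6 + 9 = 54.
The next 10 draws are then forced to be black, giving 54 + 10 = 64.

64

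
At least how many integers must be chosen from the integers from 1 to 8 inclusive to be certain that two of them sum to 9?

5

Partition {1, …, 8} into 4 pairs: {1,8}, {2,7}, …, {4,5}.
Choosing 4 integers — say the integers 1 through 4 — takes one from each pair and avoids the property.
Choosing 5 forces two into the same pair by pigeonhole, and those sum to 9. So 5.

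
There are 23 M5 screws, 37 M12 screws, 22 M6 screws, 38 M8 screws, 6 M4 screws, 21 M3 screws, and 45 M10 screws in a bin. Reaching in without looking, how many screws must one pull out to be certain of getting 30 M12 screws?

The worst case draws every non-M12 screw first: 23 + 22 + 38 + 6 + 21 + 45 = 155.
The next 30 draws are then forced to be M12, giving 155 + 30 = 185.

185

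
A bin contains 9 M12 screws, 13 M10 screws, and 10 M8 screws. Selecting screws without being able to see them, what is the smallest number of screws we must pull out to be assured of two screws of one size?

The worst case takes 1 screw of each size without reaching 2 of any: 3 × 1 = 3.
The next screw must bring some size to 2, so 3 + 1 = 4.

4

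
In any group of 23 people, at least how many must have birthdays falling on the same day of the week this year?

4

There are 7 days of the week, which serve as the pigeonholes.
If each of the 7 days of the week held at most 3, the total would be at most 7 × 3 = 21 < 23, a contradiction.
So at least one holds ⌈23/7⌉ = 4.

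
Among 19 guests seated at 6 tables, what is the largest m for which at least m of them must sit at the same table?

If each of the 6 tables held at most 3, the total would be at most 6 × 3 = 18 < 19, a contradiction.
So at least one holds ⌈19/6⌉ = 4.

4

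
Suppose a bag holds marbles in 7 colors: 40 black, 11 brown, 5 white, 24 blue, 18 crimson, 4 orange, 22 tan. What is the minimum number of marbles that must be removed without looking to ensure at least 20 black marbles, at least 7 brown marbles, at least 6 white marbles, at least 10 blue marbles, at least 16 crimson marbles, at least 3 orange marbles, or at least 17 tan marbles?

Each of the 7 colors has its own threshold; avoid all of them simultaneously.
The worst case stops just short of every target: 19 black, 6 brown, 5 white, 9 blue, 15 crimson, 2 orange, 16 tan — 19 + 6 + 5 + 9 + 15 + 2 + 16 = 72 marbles.
One more marble must push some color to its target, so 72 + 1 = 73.

73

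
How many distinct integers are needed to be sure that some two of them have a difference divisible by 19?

20

Use the pigeonhole principle on residue classes: two integers differ by a multiple of 19 exactly when they share a remainder mod 19.
There are 19 residue classes mod 19, so 19 integers can all lie in distinct classes.
One more integer must repeat a residue, giving a difference divisible by 19. So n = 19 + 1 = 20.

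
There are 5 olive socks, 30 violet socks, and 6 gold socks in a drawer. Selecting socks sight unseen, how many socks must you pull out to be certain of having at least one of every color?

The hardest color to obtain is olive: we could draw every other sock first — 41 − 5 = 36 socks — without a single olive one.
The next draw must be olive, so 36 + 1 = 37.

37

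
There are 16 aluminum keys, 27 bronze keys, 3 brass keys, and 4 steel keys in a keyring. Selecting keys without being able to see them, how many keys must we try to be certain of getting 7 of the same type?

Treat the 4 types as pigeonholes.
In the worst case we take at most 6 of each type, but all 3 brass and all 4 steel (fewer than 6), giving 6 + 6 + 3 + 4 = 19.
One more key then forces some type to 7, so 19 + 1 = 20.

20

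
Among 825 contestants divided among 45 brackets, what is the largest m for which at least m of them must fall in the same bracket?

The 825 contestants fall into 45 brackets.
If each of the 45 brackets held at most 18, the total would be at most 45 × 18 = 810 < 825, a contradiction.
So at least one holds ⌈825/45⌉ = 19.

19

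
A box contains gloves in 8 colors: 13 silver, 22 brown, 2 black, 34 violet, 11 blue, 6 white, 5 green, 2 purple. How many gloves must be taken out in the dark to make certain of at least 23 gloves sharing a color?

84

In the worst case we take at most 22 of each color, but all 13 silver, all 2 black, all 11 blue, all 6 white, all 5 green, and all 2 purple (fewer than 22), giving 13 + 22 + 2 + 22 + 11 + 6 + 5 + 2 = 83.
One more glove then forces some color to 23, so 83 + 1 = 84.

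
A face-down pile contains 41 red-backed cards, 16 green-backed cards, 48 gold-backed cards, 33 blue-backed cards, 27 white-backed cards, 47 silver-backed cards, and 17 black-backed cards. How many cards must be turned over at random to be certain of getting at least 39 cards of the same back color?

Treat the 7 back colors as pigeonholes.
In the worst case we take at most 38 of each back color, but all 16 green-backed, all 33 blue-backed, all 27 white-backed, and all 17 black-backed (fewer than 38), giving 38 + 16 + 38 + 33 + 27 + 38 + 17 = 207.
One more card then forces some back color to 39, so 207 + 1 = 208.

208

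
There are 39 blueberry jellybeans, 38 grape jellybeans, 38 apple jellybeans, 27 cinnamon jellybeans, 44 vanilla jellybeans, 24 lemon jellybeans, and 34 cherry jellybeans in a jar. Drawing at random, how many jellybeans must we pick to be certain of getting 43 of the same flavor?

243

In the worst case we take at most 42 of each flavor, but all 39 blueberry, all 38 grape, all 38 apple, all 27 cinnamon, all 24 lemon, and all 34 cherry (fewer than 42), giving 39 + 38 + 38 + 27 + 42 + 24 + 34 = 242.
One more jellybean then forces some flavor to 43, so 242 + 1 = 243.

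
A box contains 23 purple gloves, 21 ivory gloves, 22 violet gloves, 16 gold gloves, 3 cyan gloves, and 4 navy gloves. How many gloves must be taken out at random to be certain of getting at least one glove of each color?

87

The hardest color to obtain is cyan: we could draw every other glove first — 89 − 3 = 86 gloves — without a single cyan one.
The next draw must be cyan, so 86 + 1 = 87.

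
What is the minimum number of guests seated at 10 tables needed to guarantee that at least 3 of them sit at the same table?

There are 10 tables acting as pigeonholes.
With 10 × 2 = 20 guests we could place exactly 2 in each, with no class reaching 3.
One more forces some class to hold 3, so 20 + 1 = 21.

21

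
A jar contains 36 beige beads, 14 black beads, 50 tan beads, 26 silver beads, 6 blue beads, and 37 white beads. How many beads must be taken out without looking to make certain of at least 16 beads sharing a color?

Treat the 6 colors as pigeonholes.
In the worst case we take at most 15 of each color, but all 14 black and all 6 blue (fewer than 15), giving 15 + 14 + 15 + 15 + 6 + 15 = 80.
One more bead then forces some color to 16, so 80 + 1 = 81.

81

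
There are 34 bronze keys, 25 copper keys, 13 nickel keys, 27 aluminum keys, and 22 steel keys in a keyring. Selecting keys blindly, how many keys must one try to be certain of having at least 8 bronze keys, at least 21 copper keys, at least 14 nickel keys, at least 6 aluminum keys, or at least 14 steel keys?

The worst case stops just short of every target: 7 bronze, 20 copper, 13 nickel, 5 aluminum, 13 steel — 7 + 20 + 13 + 5 + 13 = 58 keys.
One more key must push some type to its target, so 58 + 1 = 59.

59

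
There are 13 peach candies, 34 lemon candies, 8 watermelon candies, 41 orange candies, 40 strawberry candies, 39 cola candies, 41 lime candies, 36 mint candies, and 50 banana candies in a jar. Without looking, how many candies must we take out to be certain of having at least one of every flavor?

The hardest flavor to obtain is watermelon: we could draw every other candy first — 302 − 8 = 294 candies — without a single watermelon one.
The next draw must be watermelon, so 294 + 1 = 295.

295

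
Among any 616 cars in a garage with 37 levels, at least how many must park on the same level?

17

If each of the 37 levels held at most 16, the total would be at most 37 × 16 = 592 < 616, a contradiction.
So at least one holds ⌈616/37⌉ = 17.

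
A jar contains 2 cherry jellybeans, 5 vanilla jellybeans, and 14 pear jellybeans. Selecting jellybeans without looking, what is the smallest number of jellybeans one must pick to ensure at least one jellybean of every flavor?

20

The hardest flavor to obtain is cherry: we could draw every other jellybean first — 21 − 2 = 19 jellybeans — without a single cherry one.
The next draw must be cherry, so 19 + 1 = 20.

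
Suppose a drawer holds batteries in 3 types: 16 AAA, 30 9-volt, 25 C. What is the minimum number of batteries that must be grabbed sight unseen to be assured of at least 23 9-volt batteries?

64

To avoid 9-volt batteries as long as possible, exhaust the other 2 types first.
The worst case draws every non-9-volt battery first: 16 + 25 = 41.
The next 23 draws are then forced to be 9-volt, giving 41 + 23 = 64.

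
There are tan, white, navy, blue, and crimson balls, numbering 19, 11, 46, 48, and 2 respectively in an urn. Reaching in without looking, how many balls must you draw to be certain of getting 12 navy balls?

92

The worst case draws every non-navy ball first: 19 + 11 + 48 + 2 = 80.
The next 12 draws are then forced to be navy, giving 80 + 12 = 92.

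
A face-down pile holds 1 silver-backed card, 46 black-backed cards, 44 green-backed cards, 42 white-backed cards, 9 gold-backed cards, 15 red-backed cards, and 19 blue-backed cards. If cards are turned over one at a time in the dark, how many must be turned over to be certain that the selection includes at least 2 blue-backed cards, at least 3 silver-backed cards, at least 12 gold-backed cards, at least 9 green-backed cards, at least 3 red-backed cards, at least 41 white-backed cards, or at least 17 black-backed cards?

The worst case stops just short of every target: all 1 silver-backed, 16 black-backed, 8 green-backed, 40 white-backed, all 9 gold-backed, 2 red-backed, 1 blue-backed — 1 + 16 + 8 + 40 + 9 + 2 + 1 = 77 cards.
One more card must push some back color to its target, so 77 + 1 = 78.

78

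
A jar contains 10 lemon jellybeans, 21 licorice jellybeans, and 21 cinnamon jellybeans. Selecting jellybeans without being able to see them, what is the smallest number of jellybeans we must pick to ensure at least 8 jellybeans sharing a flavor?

Treat the 3 flavors as pigeonholes.
The worst case takes 7 jellybeans of each flavor without reaching 8 of any: 3 × 7 = 21.
The next jellybean must bring some flavor to 8, so 21 + 1 = 22.

22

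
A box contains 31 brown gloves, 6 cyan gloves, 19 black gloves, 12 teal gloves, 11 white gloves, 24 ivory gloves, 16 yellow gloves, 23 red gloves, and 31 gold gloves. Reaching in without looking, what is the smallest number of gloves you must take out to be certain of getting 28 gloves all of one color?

In the worst case we take at most 27 of each color, but all 6 cyan, all 19 black, all 12 teal, all 11 white, all 24 ivory, all 16 yellow, and all 23 red (fewer than 27), giving 27 + 6 + 19 + 12 + 11 + 24 + 16 + 23 + 27 = 165.
One more glove then forces some color to 28, so 165 + 1 = 166.

166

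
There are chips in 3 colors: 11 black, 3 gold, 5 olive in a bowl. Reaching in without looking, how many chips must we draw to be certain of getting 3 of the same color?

Treat the 3 colors as pigeonholes.
The worst case takes 2 chips of each color without reaching 3 of any: 3 × 2 = 6.
The next chip must bring some color to 3, so 6 + 1 = 7.

7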